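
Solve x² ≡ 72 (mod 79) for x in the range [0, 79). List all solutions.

Since 79 ≡ 3 (mod 4), a square root of 72 is 72^((79+1)/4) = 72^20 mod 79.
Repeated squaring: 72^2≡49, 72^4≡31, 72^8≡13, 72^16≡11 (mod 79).
72^20 = 72^(16+4) ≡ 25 (mod 79).
Check: 25² = 625 ≡ 72 (mod 79). The two roots are 25 and 54.

25, 54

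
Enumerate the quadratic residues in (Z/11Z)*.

1,3,4,5,9

Square k = 1,…,5 (k and 11−k give the same square):
1²=1, 2²=4, 3²=9, 4²≡5, 5²≡3 (mod 11).
So the quadratic residues mod 11 are {1, 3, 4, 5, 9}.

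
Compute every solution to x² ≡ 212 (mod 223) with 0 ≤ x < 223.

99, 124

Since 223 ≡ 3 (mod 4), a square root of 212 is 212^((223+1)/4) = 212^56 mod 223.
Repeated squaring: 212^2≡121, 212^4≡146, 212^8≡131, 212^16≡213, 212^32≡100 (mod 223).
212^56 = 212^(32+16+8) ≡ 124 (mod 223).
Check: 124² = 15376 ≡ 212 (mod 223). The two roots are 99 and 124.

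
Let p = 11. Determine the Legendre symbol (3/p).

Reciprocity: 3 ≡ 3 and 11 ≡ 3 (mod 4), so (3/11) = −(11/3).
Reduce top mod 3: now compute (2/3).
Pull out 2: since 3 ≡ 3 (mod 8), (2/3) = -1.
Reached (1/3) = 1. Collecting the sign flips along the way, the symbol is +1.

1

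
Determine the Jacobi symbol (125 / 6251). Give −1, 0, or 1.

1

Reciprocity: 125 ≡ 1 and 6251 ≡ 3 (mod 4), so (125/6251) = +(6251/125).
Reduce top mod 125: now compute (1/125).
Reached (1/125) = 1. Collecting the sign flips along the way, the symbol is +1.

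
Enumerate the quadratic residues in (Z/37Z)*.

1 3 4 7 9 10 11 12 16 21 25 26 27 28 30 33 34 36

Square k = 1,…,18 (k and 37−k give the same square):
1²=1, 2²=4, 3²=9, 4²=16, 5²=25, 6²=36, 7²≡12, 8²≡27, 9²≡7, 10²≡26, 11²≡10, 12²≡33, 13²≡21, 14²≡11, 15²≡3, 16²≡34, 17²≡30, 18²≡28 (mod 37).
So the quadratic residues mod 37 are {1, 3, 4, 7, 9, 10, 11, 12, 16, 21, 25, 26, 27, 28, 30, 33, 34, 36}.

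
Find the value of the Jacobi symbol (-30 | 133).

1

First reduce: -30 ≡ 103 (mod 133).
Reciprocity: 103 ≡ 3 and 133 ≡ 1 (mod 4), so (103/133) = +(133/103).
Reduce top mod 103: now compute (30/103).
Pull out 2: since 103 ≡ 7 (mod 8), (2/103) = +1.
Reciprocity: 15 ≡ 3 and 103 ≡ 3 (mod 4), so (15/103) = −(103/15).
Reduce top mod 15: now compute (13/15).
Reciprocity: 13 ≡ 1 and 15 ≡ 3 (mod 4), so (13/15) = +(15/13).
Reduce top mod 13: now compute (2/13).
Pull out 2: since 13 ≡ 5 (mod 8), (2/13) = -1.
Reached (1/13) = 1. Collecting the sign flips along the way, the symbol is +1.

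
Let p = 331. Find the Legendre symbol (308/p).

Pull out 2^2: since 331 ≡ 3 (mod 8), (2/331) = -1, so (2/331)^2 = +1.
Reciprocity: 77 ≡ 1 and 331 ≡ 3 (mod 4), so (77/331) = +(331/77).
Reduce top mod 77: now compute (23/77).
Reciprocity: 23 ≡ 3 and 77 ≡ 1 (mod 4), so (23/77) = +(77/23).
Reduce top mod 23: now compute (8/23).
Pull out 2^3: since 23 ≡ 7 (mod 8), (2/23) = +1, so (2/23)^3 = +1.
Reached (1/23) = 1. Collecting the sign flips along the way, the symbol is +1.

1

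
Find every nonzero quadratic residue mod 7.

1 2 4

Square k = 1,…,3 (k and 7−k give the same square):
1²=1, 2²=4, 3²≡2 (mod 7).
So the quadratic residues mod 7 are {1, 2, 4}.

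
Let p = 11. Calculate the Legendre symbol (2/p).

-1

Euler's criterion: (2/11) ≡ 2^5 (mod 11).
2^2 ≡ 4 (mod 11)
2^4 ≡ 5 (mod 11)
2^5 = 2^(4+1) ≡ 10 (mod 11).
Result is 10 ≡ −1, so (2/11) = −1.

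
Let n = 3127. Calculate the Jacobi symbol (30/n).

Pull out 2: since 3127 ≡ 7 (mod 8), (2/3127) = +1.
Reciprocity: 15 ≡ 3 and 3127 ≡ 3 (mod 4), so (15/3127) = −(3127/15).
Reduce top mod 15: now compute (7/15).
Reciprocity: 7 ≡ 3 and 15 ≡ 3 (mod 4), so (7/15) = −(15/7).
Reduce top mod 7: now compute (1/7).
Reached (1/7) = 1. Collecting the sign flips along the way, the symbol is +1.

1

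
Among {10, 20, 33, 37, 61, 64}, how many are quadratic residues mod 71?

(10/71) = +1 → QR.
(20/71) = +1 → QR.
(33/71) = -1 → non-residue.
(37/71) = +1 → QR.
(61/71) = -1 → non-residue.
(64/71) = +1 → QR.
Total quadratic residues among the 6: 4.

4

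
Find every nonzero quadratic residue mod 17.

Square k = 1,…,8 (k and 17−k give the same square):
1²=1, 2²=4, 3²=9, 4²=16, 5²≡8, 6²≡2, 7²≡15, 8²≡13 (mod 17).
So the quadratic residues mod 17 are {1, 2, 4, 8, 9, 13, 15, 16}.

1, 2, 4, 8, 9, 13, 15, 16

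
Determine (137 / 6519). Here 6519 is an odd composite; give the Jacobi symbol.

-1

Reciprocity: 137 ≡ 1 and 6519 ≡ 3 (mod 4), so (137/6519) = +(6519/137).
Reduce top mod 137: now compute (80/137).
Pull out 2^4: since 137 ≡ 1 (mod 8), (2/137) = +1, so (2/137)^4 = +1.
Reciprocity: 5 ≡ 1 and 137 ≡ 1 (mod 4), so (5/137) = +(137/5).
Reduce top mod 5: now compute (2/5).
Pull out 2: since 5 ≡ 5 (mod 8), (2/5) = -1.
Reached (1/5) = 1. Collecting the sign flips along the way, the symbol is -1.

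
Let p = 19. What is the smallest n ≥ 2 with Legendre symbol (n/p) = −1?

2

(2/19) = −1, so 2 is the smallest positive non-residue mod 19.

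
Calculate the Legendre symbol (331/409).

Reciprocity: 331 ≡ 3 and 409 ≡ 1 (mod 4), so (331/409) = +(409/331).
Reduce top mod 331: now compute (78/331).
Pull out 2: since 331 ≡ 3 (mod 8), (2/331) = -1.
Reciprocity: 39 ≡ 3 and 331 ≡ 3 (mod 4), so (39/331) = −(331/39).
Reduce top mod 39: now compute (19/39).
Reciprocity: 19 ≡ 3 and 39 ≡ 3 (mod 4), so (19/39) = −(39/19).
Reduce top mod 19: now compute (1/19).
Reached (1/19) = 1. Collecting the sign flips along the way, the symbol is -1.

-1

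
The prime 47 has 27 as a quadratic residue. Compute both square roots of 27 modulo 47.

11, 36

Since 47 ≡ 3 (mod 4), a square root of 27 is 27^((47+1)/4) = 27^12 mod 47.
Repeated squaring: 27^2≡24, 27^4≡12, 27^8≡3 (mod 47).
27^12 = 27^(8+4) ≡ 36 (mod 47).
Check: 36² = 1296 ≡ 27 (mod 47). The two roots are 11 and 36.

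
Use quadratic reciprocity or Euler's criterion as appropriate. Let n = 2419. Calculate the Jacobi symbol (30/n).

1

Pull out 2: since 2419 ≡ 3 (mod 8), (2/2419) = -1.
Reciprocity: 15 ≡ 3 and 2419 ≡ 3 (mod 4), so (15/2419) = −(2419/15).
Reduce top mod 15: now compute (4/15).
Pull out 2^2: since 15 ≡ 7 (mod 8), (2/15) = +1, so (2/15)^2 = +1.
Reached (1/15) = 1. Collecting the sign flips along the way, the symbol is +1.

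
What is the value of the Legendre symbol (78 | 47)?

Euler's criterion: (78/47) ≡ 31^23 (mod 47).
31^2 ≡ 21 (mod 47)
31^4 ≡ 18 (mod 47)
31^8 ≡ 42 (mod 47)
31^16 ≡ 25 (mod 47)
31^23 = 31^(16+4+2+1) ≡ 46 (mod 47).
Result is 46 ≡ −1, so (78/47) = −1.

-1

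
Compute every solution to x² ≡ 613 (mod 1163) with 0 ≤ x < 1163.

Since 1163 ≡ 3 (mod 4), a square root of 613 is 613^((1163+1)/4) = 613^291 mod 1163.
Repeated squaring: 613^2≡120, 613^4≡444, 613^8≡589, 613^16≡347, 613^32≡620, 613^64≡610, 613^128≡1103, 613^256≡111 (mod 1163).
613^291 = 613^(256+32+2+1) ≡ 923 (mod 1163).
Check: 923² = 851929 ≡ 613 (mod 1163). The two roots are 240 and 923.

240, 923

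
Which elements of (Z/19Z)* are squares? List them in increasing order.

Square k = 1,…,9 (k and 19−k give the same square):
1²=1, 2²=4, 3²=9, 4²=16, 5²≡6, 6²≡17, 7²≡11, 8²≡7, 9²≡5 (mod 19).
So the quadratic residues mod 19 are {1, 4, 5, 6, 7, 9, 11, 16, 17}.

1 4 5 6 7 9 11 16 17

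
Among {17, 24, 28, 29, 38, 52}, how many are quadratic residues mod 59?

3

(17/59) = +1 → QR.
(24/59) = -1 → non-residue.
(28/59) = +1 → QR.
(29/59) = +1 → QR.
(38/59) = -1 → non-residue.
(52/59) = -1 → non-residue.
Total quadratic residues among the 6: 3.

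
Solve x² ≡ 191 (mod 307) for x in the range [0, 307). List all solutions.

67, 240

Since 307 ≡ 3 (mod 4), a square root of 191 is 191^((307+1)/4) = 191^77 mod 307.
Repeated squaring: 191^2≡255, 191^4≡248, 191^8≡104, 191^16≡71, 191^32≡129, 191^64≡63 (mod 307).
191^77 = 191^(64+8+4+1) ≡ 240 (mod 307).
Check: 240² = 57600 ≡ 191 (mod 307). The two roots are 67 and 240.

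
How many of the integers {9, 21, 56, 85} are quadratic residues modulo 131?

(9/131) = +1 → QR.
(21/131) = +1 → QR.
(56/131) = -1 → non-residue.
(85/131) = -1 → non-residue.
Total quadratic residues among the 4: 2.

2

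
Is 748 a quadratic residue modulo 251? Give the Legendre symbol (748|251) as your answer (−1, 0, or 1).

Euler's criterion: (748/251) ≡ 246^125 (mod 251).
246^2 ≡ 25 (mod 251)
246^4 ≡ 123 (mod 251)
246^8 ≡ 69 (mod 251)
246^16 ≡ 243 (mod 251)
246^32 ≡ 64 (mod 251)
246^64 ≡ 80 (mod 251)
246^125 = 246^(64+32+16+8+4+1) ≡ 250 (mod 251).
Result is 250 ≡ −1, so (748/251) = −1.

-1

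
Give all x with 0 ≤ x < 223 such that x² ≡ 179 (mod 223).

25, 198

Since 223 ≡ 3 (mod 4), a square root of 179 is 179^((223+1)/4) = 179^56 mod 223.
Repeated squaring: 179^2≡152, 179^4≡135, 179^8≡162, 179^16≡153, 179^32≡217 (mod 223).
179^56 = 179^(32+16+8) ≡ 25 (mod 223).
Check: 25² = 625 ≡ 179 (mod 223). The two roots are 25 and 198.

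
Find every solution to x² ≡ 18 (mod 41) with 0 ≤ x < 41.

10, 31

41 ≡ 1 (mod 4), so we find a root by search.
Trying successive values, 10² = 100 ≡ 18 (mod 41). The other root is 41 − 10 = 31.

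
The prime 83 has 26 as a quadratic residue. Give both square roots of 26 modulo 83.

Since 83 ≡ 3 (mod 4), a square root of 26 is 26^((83+1)/4) = 26^21 mod 83.
Repeated squaring: 26^2≡12, 26^4≡61, 26^8≡69, 26^16≡30 (mod 83).
26^21 = 26^(16+4+1) ≡ 21 (mod 83).
Check: 21² = 441 ≡ 26 (mod 83). The two roots are 21 and 62.

21, 62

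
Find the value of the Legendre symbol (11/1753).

Reciprocity: 11 ≡ 3 and 1753 ≡ 1 (mod 4), so (11/1753) = +(1753/11).
Reduce top mod 11: now compute (4/11).
Pull out 2^2: since 11 ≡ 3 (mod 8), (2/11) = -1, so (2/11)^2 = +1.
Reached (1/11) = 1. Collecting the sign flips along the way, the symbol is +1.

1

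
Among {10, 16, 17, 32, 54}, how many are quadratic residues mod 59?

(10/59) = -1 → non-residue.
(16/59) = +1 → QR.
(17/59) = +1 → QR.
(32/59) = -1 → non-residue.
(54/59) = -1 → non-residue.
Total quadratic residues among the 5: 2.

2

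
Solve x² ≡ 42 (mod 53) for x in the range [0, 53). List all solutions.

53 ≡ 1 (mod 4), so we find a root by search.
Trying successive values, 25² = 625 ≡ 42 (mod 53). The other root is 53 − 25 = 28.

25, 28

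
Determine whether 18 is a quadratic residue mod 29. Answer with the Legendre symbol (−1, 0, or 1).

Euler's criterion: (18/29) ≡ 18^14 (mod 29).
18^2 ≡ 5 (mod 29)
18^4 ≡ 25 (mod 29)
18^8 ≡ 16 (mod 29)
18^14 = 18^(8+4+2) ≡ 28 (mod 29).
Result is 28 ≡ −1, so (18/29) = −1.

-1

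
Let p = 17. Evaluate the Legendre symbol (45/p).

-1

First reduce: 45 ≡ 11 (mod 17).
Reciprocity: 11 ≡ 3 and 17 ≡ 1 (mod 4), so (11/17) = +(17/11).
Reduce top mod 11: now compute (6/11).
Pull out 2: since 11 ≡ 3 (mod 8), (2/11) = -1.
Reciprocity: 3 ≡ 3 and 11 ≡ 3 (mod 4), so (3/11) = −(11/3).
Reduce top mod 3: now compute (2/3).
Pull out 2: since 3 ≡ 3 (mod 8), (2/3) = -1.
Reached (1/3) = 1. Collecting the sign flips along the way, the symbol is -1.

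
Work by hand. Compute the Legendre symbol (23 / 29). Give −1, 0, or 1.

1

Reciprocity: 23 ≡ 3 and 29 ≡ 1 (mod 4), so (23/29) = +(29/23).
Reduce top mod 23: now compute (6/23).
Pull out 2: since 23 ≡ 7 (mod 8), (2/23) = +1.
Reciprocity: 3 ≡ 3 and 23 ≡ 3 (mod 4), so (3/23) = −(23/3).
Reduce top mod 3: now compute (2/3).
Pull out 2: since 3 ≡ 3 (mod 8), (2/3) = -1.
Reached (1/3) = 1. Collecting the sign flips along the way, the symbol is +1.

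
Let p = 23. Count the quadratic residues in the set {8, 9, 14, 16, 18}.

(8/23) = +1 → QR.
(9/23) = +1 → QR.
(14/23) = -1 → non-residue.
(16/23) = +1 → QR.
(18/23) = +1 → QR.
Total quadratic residues among the 5: 4.

4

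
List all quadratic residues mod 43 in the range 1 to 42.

Square k = 1,…,21 (k and 43−k give the same square):
1²=1, 2²=4, 3²=9, 4²=16, 5²=25, 6²=36, 7²≡6, 8²≡21, 9²≡38, 10²≡14, 11²≡35, 12²≡15, 13²≡40, 14²≡24, 15²≡10, 16²≡41, 17²≡31, 18²≡23, 19²≡17, 20²≡13, 21²≡11 (mod 43).
So the quadratic residues mod 43 are {1, 4, 6, 9, 10, 11, 13, 14, 15, 16, 17, 21, 23, 24, 25, 31, 35, 36, 38, 40, 41}.

1, 4, 6, 9, 10, 11, 13, 14, 15, 16, 17, 21, 23, 24, 25, 31, 35, 36, 38, 40, 41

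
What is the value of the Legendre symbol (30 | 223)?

1

Pull out 2: since 223 ≡ 7 (mod 8), (2/223) = +1.
Reciprocity: 15 ≡ 3 and 223 ≡ 3 (mod 4), so (15/223) = −(223/15).
Reduce top mod 15: now compute (13/15).
Reciprocity: 13 ≡ 1 and 15 ≡ 3 (mod 4), so (13/15) = +(15/13).
Reduce top mod 13: now compute (2/13).
Pull out 2: since 13 ≡ 5 (mod 8), (2/13) = -1.
Reached (1/13) = 1. Collecting the sign flips along the way, the symbol is +1.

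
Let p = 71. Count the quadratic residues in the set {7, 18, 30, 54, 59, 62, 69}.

(7/71) = -1 → non-residue.
(18/71) = +1 → QR.
(30/71) = +1 → QR.
(54/71) = +1 → QR.
(59/71) = -1 → non-residue.
(62/71) = -1 → non-residue.
(69/71) = -1 → non-residue.
Total quadratic residues among the 7: 3.

3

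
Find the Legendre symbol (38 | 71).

Pull out 2: since 71 ≡ 7 (mod 8), (2/71) = +1.
Reciprocity: 19 ≡ 3 and 71 ≡ 3 (mod 4), so (19/71) = −(71/19).
Reduce top mod 19: now compute (14/19).
Pull out 2: since 19 ≡ 3 (mod 8), (2/19) = -1.
Reciprocity: 7 ≡ 3 and 19 ≡ 3 (mod 4), so (7/19) = −(19/7).
Reduce top mod 7: now compute (5/7).
Reciprocity: 5 ≡ 1 and 7 ≡ 3 (mod 4), so (5/7) = +(7/5).
Reduce top mod 5: now compute (2/5).
Pull out 2: since 5 ≡ 5 (mod 8), (2/5) = -1.
Reached (1/5) = 1. Collecting the sign flips along the way, the symbol is +1.

1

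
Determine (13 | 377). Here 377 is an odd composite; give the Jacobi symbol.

0

Reciprocity: 13 ≡ 1 and 377 ≡ 1 (mod 4), so (13/377) = +(377/13).
Reduce top mod 13: now compute (0/13).
Top reduces to 0: gcd > 1, so the symbol is 0.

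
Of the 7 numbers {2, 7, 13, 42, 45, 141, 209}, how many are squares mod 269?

2

(2/269) = -1 → non-residue.
(7/269) = -1 → non-residue.
(13/269) = +1 → QR.
(42/269) = -1 → non-residue.
(45/269) = +1 → QR.
(141/269) = -1 → non-residue.
(209/269) = -1 → non-residue.
Total quadratic residues among the 7: 2.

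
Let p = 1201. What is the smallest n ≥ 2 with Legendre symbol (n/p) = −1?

(2/1201) = +1, so 2 is a residue.
(3/1201) = +1, so 3 is a residue.
(4/1201) = +1, so 4 is a residue.
(5/1201) = +1, so 5 is a residue.
(6/1201) = +1, so 6 is a residue.
(7/1201) = +1, so 7 is a residue.
(8/1201) = +1, so 8 is a residue.
(9/1201) = +1, so 9 is a residue.
(10/1201) = +1, so 10 is a residue.
(11/1201) = −1, so 11 is the smallest positive non-residue mod 1201.

11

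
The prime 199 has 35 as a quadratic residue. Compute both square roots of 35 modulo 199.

Since 199 ≡ 3 (mod 4), a square root of 35 is 35^((199+1)/4) = 35^50 mod 199.
Repeated squaring: 35^2≡31, 35^4≡165, 35^8≡161, 35^16≡51, 35^32≡14 (mod 199).
35^50 = 35^(32+16+2) ≡ 45 (mod 199).
Check: 45² = 2025 ≡ 35 (mod 199). The two roots are 45 and 154.

45, 154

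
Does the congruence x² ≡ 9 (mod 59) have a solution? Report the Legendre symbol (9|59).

Reciprocity: 9 ≡ 1 and 59 ≡ 3 (mod 4), so (9/59) = +(59/9).
Reduce top mod 9: now compute (5/9).
Reciprocity: 5 ≡ 1 and 9 ≡ 1 (mod 4), so (5/9) = +(9/5).
Reduce top mod 5: now compute (4/5).
Pull out 2^2: since 5 ≡ 5 (mod 8), (2/5) = -1, so (2/5)^2 = +1.
Reached (1/5) = 1. Collecting the sign flips along the way, the symbol is +1.

1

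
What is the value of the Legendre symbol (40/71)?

1

Pull out 2^3: since 71 ≡ 7 (mod 8), (2/71) = +1, so (2/71)^3 = +1.
Reciprocity: 5 ≡ 1 and 71 ≡ 3 (mod 4), so (5/71) = +(71/5).
Reduce top mod 5: now compute (1/5).
Reached (1/5) = 1. Collecting the sign flips along the way, the symbol is +1.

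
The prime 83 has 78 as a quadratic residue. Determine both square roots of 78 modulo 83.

24, 59

Since 83 ≡ 3 (mod 4), a square root of 78 is 78^((83+1)/4) = 78^21 mod 83.
Repeated squaring: 78^2≡25, 78^4≡44, 78^8≡27, 78^16≡65 (mod 83).
78^21 = 78^(16+4+1) ≡ 59 (mod 83).
Check: 59² = 3481 ≡ 78 (mod 83). The two roots are 24 and 59.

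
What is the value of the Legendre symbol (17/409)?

1

Reciprocity: 17 ≡ 1 and 409 ≡ 1 (mod 4), so (17/409) = +(409/17).
Reduce top mod 17: now compute (1/17).
Reached (1/17) = 1. Collecting the sign flips along the way, the symbol is +1.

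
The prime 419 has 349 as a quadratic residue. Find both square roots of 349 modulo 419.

Since 419 ≡ 3 (mod 4), a square root of 349 is 349^((419+1)/4) = 349^105 mod 419.
Repeated squaring: 349^2≡291, 349^4≡43, 349^8≡173, 349^16≡180, 349^32≡137, 349^64≡333 (mod 419).
349^105 = 349^(64+32+8+1) ≡ 45 (mod 419).
Check: 45² = 2025 ≡ 349 (mod 419). The two roots are 45 and 374.

45, 374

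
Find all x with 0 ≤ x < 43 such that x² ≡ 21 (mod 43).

8, 35

Since 43 ≡ 3 (mod 4), a square root of 21 is 21^((43+1)/4) = 21^11 mod 43.
Repeated squaring: 21^2≡11, 21^4≡35, 21^8≡21 (mod 43).
21^11 = 21^(8+2+1) ≡ 35 (mod 43).
Check: 35² = 1225 ≡ 21 (mod 43). The two roots are 8 and 35.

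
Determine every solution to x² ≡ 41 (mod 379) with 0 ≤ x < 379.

44, 335

Since 379 ≡ 3 (mod 4), a square root of 41 is 41^((379+1)/4) = 41^95 mod 379.
Repeated squaring: 41^2≡165, 41^4≡316, 41^8≡179, 41^16≡205, 41^32≡335, 41^64≡41 (mod 379).
41^95 = 41^(64+16+8+4+2+1) ≡ 335 (mod 379).
Check: 335² = 112225 ≡ 41 (mod 379). The two roots are 44 and 335.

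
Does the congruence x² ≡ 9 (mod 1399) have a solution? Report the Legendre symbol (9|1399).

1

Reciprocity: 9 ≡ 1 and 1399 ≡ 3 (mod 4), so (9/1399) = +(1399/9).
Reduce top mod 9: now compute (4/9).
Pull out 2^2: since 9 ≡ 1 (mod 8), (2/9) = +1, so (2/9)^2 = +1.
Reached (1/9) = 1. Collecting the sign flips along the way, the symbol is +1.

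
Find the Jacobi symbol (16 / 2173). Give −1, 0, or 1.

Pull out 2^4: since 2173 ≡ 5 (mod 8), (2/2173) = -1, so (2/2173)^4 = +1.
Reached (1/2173) = 1. Collecting the sign flips along the way, the symbol is +1.

1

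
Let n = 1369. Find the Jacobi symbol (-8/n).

First reduce: -8 ≡ 1361 (mod 1369).
Reciprocity: 1361 ≡ 1 and 1369 ≡ 1 (mod 4), so (1361/1369) = +(1369/1361).
Reduce top mod 1361: now compute (8/1361).
Pull out 2^3: since 1361 ≡ 1 (mod 8), (2/1361) = +1, so (2/1361)^3 = +1.
Reached (1/1361) = 1. Collecting the sign flips along the way, the symbol is +1.

1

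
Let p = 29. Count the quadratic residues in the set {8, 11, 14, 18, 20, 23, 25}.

(8/29) = -1 → non-residue.
(11/29) = -1 → non-residue.
(14/29) = -1 → non-residue.
(18/29) = -1 → non-residue.
(20/29) = +1 → QR.
(23/29) = +1 → QR.
(25/29) = +1 → QR.
Total quadratic residues among the 7: 3.

3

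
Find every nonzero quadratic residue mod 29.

1,4,5,6,7,9,13,16,20,22,23,24,25,28

Square k = 1,…,14 (k and 29−k give the same square):
1²=1, 2²=4, 3²=9, 4²=16, 5²=25, 6²≡7, 7²≡20, 8²≡6, 9²≡23, 10²≡13, 11²≡5, 12²≡28, 13²≡24, 14²≡22 (mod 29).
So the quadratic residues mod 29 are {1, 4, 5, 6, 7, 9, 13, 16, 20, 22, 23, 24, 25, 28}.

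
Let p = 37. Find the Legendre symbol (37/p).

0

First reduce: 37 ≡ 0 (mod 37).
Top reduces to 0: gcd > 1, so the symbol is 0.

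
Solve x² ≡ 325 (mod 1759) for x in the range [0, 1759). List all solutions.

697, 1062

Since 1759 ≡ 3 (mod 4), a square root of 325 is 325^((1759+1)/4) = 325^440 mod 1759.
Repeated squaring: 325^2≡85, 325^4≡189, 325^8≡541, 325^16≡687, 325^32≡557, 325^64≡665, 325^128≡716, 325^256≡787 (mod 1759).
325^440 = 325^(256+128+32+16+8) ≡ 697 (mod 1759).
Check: 697² = 485809 ≡ 325 (mod 1759). The two roots are 697 and 1062.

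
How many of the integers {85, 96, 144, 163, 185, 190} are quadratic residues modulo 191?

(85/191) = +1 → QR.
(96/191) = +1 → QR.
(144/191) = +1 → QR.
(163/191) = +1 → QR.
(185/191) = -1 → non-residue.
(190/191) = -1 → non-residue.
Total quadratic residues among the 6: 4.

4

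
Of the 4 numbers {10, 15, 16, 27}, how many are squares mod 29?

(10/29) = -1 → non-residue.
(15/29) = -1 → non-residue.
(16/29) = +1 → QR.
(27/29) = -1 → non-residue.
Total quadratic residues among the 4: 1.

1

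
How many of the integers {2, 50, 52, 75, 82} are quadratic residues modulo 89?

2

(2/89) = +1 → QR.
(50/89) = +1 → QR.
(52/89) = -1 → non-residue.
(75/89) = -1 → non-residue.
(82/89) = -1 → non-residue.
Total quadratic residues among the 5: 2.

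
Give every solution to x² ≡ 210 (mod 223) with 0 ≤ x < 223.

87, 136

Since 223 ≡ 3 (mod 4), a square root of 210 is 210^((223+1)/4) = 210^56 mod 223.
Repeated squaring: 210^2≡169, 210^4≡17, 210^8≡66, 210^16≡119, 210^32≡112 (mod 223).
210^56 = 210^(32+16+8) ≡ 136 (mod 223).
Check: 136² = 18496 ≡ 210 (mod 223). The two roots are 87 and 136.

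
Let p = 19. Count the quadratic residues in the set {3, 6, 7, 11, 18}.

3

(3/19) = -1 → non-residue.
(6/19) = +1 → QR.
(7/19) = +1 → QR.
(11/19) = +1 → QR.
(18/19) = -1 → non-residue.
Total quadratic residues among the 5: 3.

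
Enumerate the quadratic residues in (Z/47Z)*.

1 2 3 4 6 7 8 9 12 14 16 17 18 21 24 25 27 28 32 34 36 37 42

Square k = 1,…,23 (k and 47−k give the same square):
1²=1, 2²=4, 3²=9, 4²=16, 5²=25, 6²=36, 7²≡2, 8²≡17, 9²≡34, 10²≡6, 11²≡27, 12²≡3, 13²≡28, 14²≡8, 15²≡37, 16²≡21, 17²≡7, 18²≡42, 19²≡32, 20²≡24, 21²≡18, 22²≡14, 23²≡12 (mod 47).
So the quadratic residues mod 47 are {1, 2, 3, 4, 6, 7, 8, 9, 12, 14, 16, 17, 18, 21, 24, 25, 27, 28, 32, 34, 36, 37, 42}.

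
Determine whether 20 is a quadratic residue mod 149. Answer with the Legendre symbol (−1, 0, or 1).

1

Pull out 2^2: since 149 ≡ 5 (mod 8), (2/149) = -1, so (2/149)^2 = +1.
Reciprocity: 5 ≡ 1 and 149 ≡ 1 (mod 4), so (5/149) = +(149/5).
Reduce top mod 5: now compute (4/5).
Pull out 2^2: since 5 ≡ 5 (mod 8), (2/5) = -1, so (2/5)^2 = +1.
Reached (1/5) = 1. Collecting the sign flips along the way, the symbol is +1.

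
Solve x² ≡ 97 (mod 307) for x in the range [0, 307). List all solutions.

149, 158

Since 307 ≡ 3 (mod 4), a square root of 97 is 97^((307+1)/4) = 97^77 mod 307.
Repeated squaring: 97^2≡199, 97^4≡305, 97^8≡4, 97^16≡16, 97^32≡256, 97^64≡145 (mod 307).
97^77 = 97^(64+8+4+1) ≡ 149 (mod 307).
Check: 149² = 22201 ≡ 97 (mod 307). The two roots are 149 and 158.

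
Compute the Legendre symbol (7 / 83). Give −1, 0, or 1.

1

Reciprocity: 7 ≡ 3 and 83 ≡ 3 (mod 4), so (7/83) = −(83/7).
Reduce top mod 7: now compute (6/7).
Pull out 2: since 7 ≡ 7 (mod 8), (2/7) = +1.
Reciprocity: 3 ≡ 3 and 7 ≡ 3 (mod 4), so (3/7) = −(7/3).
Reduce top mod 3: now compute (1/3).
Reached (1/3) = 1. Collecting the sign flips along the way, the symbol is +1.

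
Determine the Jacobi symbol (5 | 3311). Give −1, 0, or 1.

Reciprocity: 5 ≡ 1 and 3311 ≡ 3 (mod 4), so (5/3311) = +(3311/5).
Reduce top mod 5: now compute (1/5).
Reached (1/5) = 1. Collecting the sign flips along the way, the symbol is +1.

1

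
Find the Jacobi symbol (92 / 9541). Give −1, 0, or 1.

Pull out 2^2: since 9541 ≡ 5 (mod 8), (2/9541) = -1, so (2/9541)^2 = +1.
Reciprocity: 23 ≡ 3 and 9541 ≡ 1 (mod 4), so (23/9541) = +(9541/23).
Reduce top mod 23: now compute (19/23).
Reciprocity: 19 ≡ 3 and 23 ≡ 3 (mod 4), so (19/23) = −(23/19).
Reduce top mod 19: now compute (4/19).
Pull out 2^2: since 19 ≡ 3 (mod 8), (2/19) = -1, so (2/19)^2 = +1.
Reached (1/19) = 1. Collecting the sign flips along the way, the symbol is -1.

-1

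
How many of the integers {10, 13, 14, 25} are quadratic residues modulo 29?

2

(10/29) = -1 → non-residue.
(13/29) = +1 → QR.
(14/29) = -1 → non-residue.
(25/29) = +1 → QR.
Total quadratic residues among the 4: 2.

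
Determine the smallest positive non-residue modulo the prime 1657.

5

(2/1657) = +1, so 2 is a residue.
(3/1657) = +1, so 3 is a residue.
(4/1657) = +1, so 4 is a residue.
(5/1657) = −1, so 5 is the smallest positive non-residue mod 1657.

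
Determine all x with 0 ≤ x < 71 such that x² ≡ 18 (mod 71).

35, 36

Since 71 ≡ 3 (mod 4), a square root of 18 is 18^((71+1)/4) = 18^18 mod 71.
Repeated squaring: 18^2≡40, 18^4≡38, 18^8≡24, 18^16≡8 (mod 71).
18^18 = 18^(16+2) ≡ 36 (mod 71).
Check: 36² = 1296 ≡ 18 (mod 71). The two roots are 35 and 36.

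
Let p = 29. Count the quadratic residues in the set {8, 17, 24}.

(8/29) = -1 → non-residue.
(17/29) = -1 → non-residue.
(24/29) = +1 → QR.
Total quadratic residues among the 3: 1.

1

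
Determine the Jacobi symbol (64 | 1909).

Pull out 2^6: since 1909 ≡ 5 (mod 8), (2/1909) = -1, so (2/1909)^6 = +1.
Reached (1/1909) = 1. Collecting the sign flips along the way, the symbol is +1.

1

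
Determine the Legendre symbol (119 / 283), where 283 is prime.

-1

Reciprocity: 119 ≡ 3 and 283 ≡ 3 (mod 4), so (119/283) = −(283/119).
Reduce top mod 119: now compute (45/119).
Reciprocity: 45 ≡ 1 and 119 ≡ 3 (mod 4), so (45/119) = +(119/45).
Reduce top mod 45: now compute (29/45).
Reciprocity: 29 ≡ 1 and 45 ≡ 1 (mod 4), so (29/45) = +(45/29).
Reduce top mod 29: now compute (16/29).
Pull out 2^4: since 29 ≡ 5 (mod 8), (2/29) = -1, so (2/29)^4 = +1.
Reached (1/29) = 1. Collecting the sign flips along the way, the symbol is -1.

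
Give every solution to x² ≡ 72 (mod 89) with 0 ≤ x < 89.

89 ≡ 1 (mod 4), so we find a root by search.
Trying successive values, 28² = 784 ≡ 72 (mod 89). The other root is 89 − 28 = 61.

28, 61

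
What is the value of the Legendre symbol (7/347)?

Reciprocity: 7 ≡ 3 and 347 ≡ 3 (mod 4), so (7/347) = −(347/7).
Reduce top mod 7: now compute (4/7).
Pull out 2^2: since 7 ≡ 7 (mod 8), (2/7) = +1, so (2/7)^2 = +1.
Reached (1/7) = 1. Collecting the sign flips along the way, the symbol is -1.

-1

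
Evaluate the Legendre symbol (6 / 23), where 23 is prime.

Pull out 2: since 23 ≡ 7 (mod 8), (2/23) = +1.
Reciprocity: 3 ≡ 3 and 23 ≡ 3 (mod 4), so (3/23) = −(23/3).
Reduce top mod 3: now compute (2/3).
Pull out 2: since 3 ≡ 3 (mod 8), (2/3) = -1.
Reached (1/3) = 1. Collecting the sign flips along the way, the symbol is +1.

1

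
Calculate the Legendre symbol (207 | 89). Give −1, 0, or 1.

First reduce: 207 ≡ 29 (mod 89).
Reciprocity: 29 ≡ 1 and 89 ≡ 1 (mod 4), so (29/89) = +(89/29).
Reduce top mod 29: now compute (2/29).
Pull out 2: since 29 ≡ 5 (mod 8), (2/29) = -1.
Reached (1/29) = 1. Collecting the sign flips along the way, the symbol is -1.

-1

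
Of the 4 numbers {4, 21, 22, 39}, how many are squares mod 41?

(4/41) = +1 → QR.
(21/41) = +1 → QR.
(22/41) = -1 → non-residue.
(39/41) = +1 → QR.
Total quadratic residues among the 4: 3.

3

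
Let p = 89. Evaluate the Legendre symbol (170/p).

First reduce: 170 ≡ 81 (mod 89).
Reciprocity: 81 ≡ 1 and 89 ≡ 1 (mod 4), so (81/89) = +(89/81).
Reduce top mod 81: now compute (8/81).
Pull out 2^3: since 81 ≡ 1 (mod 8), (2/81) = +1, so (2/81)^3 = +1.
Reached (1/81) = 1. Collecting the sign flips along the way, the symbol is +1.

1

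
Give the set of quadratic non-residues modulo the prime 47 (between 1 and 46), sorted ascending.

5, 10, 11, 13, 15, 19, 20, 22, 23, 26, 29, 30, 31, 33, 35, 38, 39, 40, 41, 43, 44, 45, 46

Square k = 1,…,23 (k and 47−k give the same square):
1²=1, 2²=4, 3²=9, 4²=16, 5²=25, 6²=36, 7²≡2, 8²≡17, 9²≡34, 10²≡6, 11²≡27, 12²≡3, 13²≡28, 14²≡8, 15²≡37, 16²≡21, 17²≡7, 18²≡42, 19²≡32, 20²≡24, 21²≡18, 22²≡14, 23²≡12 (mod 47).
The residues are {1, 2, 3, 4, 6, 7, 8, 9, 12, 14, 16, 17, 18, 21, 24, 25, 27, 28, 32, 34, 36, 37, 42}; the non-residues are the remaining 23 nonzero classes.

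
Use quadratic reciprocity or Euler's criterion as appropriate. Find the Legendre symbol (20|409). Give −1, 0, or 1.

1

Euler's criterion: (20/409) ≡ 20^204 (mod 409).
20^2 ≡ 400 (mod 409)
20^4 ≡ 81 (mod 409)
20^8 ≡ 17 (mod 409)
20^16 ≡ 289 (mod 409)
20^32 ≡ 85 (mod 409)
20^64 ≡ 272 (mod 409)
20^128 ≡ 364 (mod 409)
20^204 = 20^(128+64+8+4) ≡ 1 (mod 409).
Result is 1, so (20/409) = 1.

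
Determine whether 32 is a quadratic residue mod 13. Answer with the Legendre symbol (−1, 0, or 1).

First reduce: 32 ≡ 6 (mod 13).
Pull out 2: since 13 ≡ 5 (mod 8), (2/13) = -1.
Reciprocity: 3 ≡ 3 and 13 ≡ 1 (mod 4), so (3/13) = +(13/3).
Reduce top mod 3: now compute (1/3).
Reached (1/3) = 1. Collecting the sign flips along the way, the symbol is -1.

-1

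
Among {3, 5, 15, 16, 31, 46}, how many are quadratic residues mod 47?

(3/47) = +1 → QR.
(5/47) = -1 → non-residue.
(15/47) = -1 → non-residue.
(16/47) = +1 → QR.
(31/47) = -1 → non-residue.
(46/47) = -1 → non-residue.
Total quadratic residues among the 6: 2.

2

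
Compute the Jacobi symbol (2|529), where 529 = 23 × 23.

1

Pull out 2: since 529 ≡ 1 (mod 8), (2/529) = +1.
Reached (1/529) = 1. Collecting the sign flips along the way, the symbol is +1.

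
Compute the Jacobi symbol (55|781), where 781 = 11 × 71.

Reciprocity: 55 ≡ 3 and 781 ≡ 1 (mod 4), so (55/781) = +(781/55).
Reduce top mod 55: now compute (11/55).
Reciprocity: 11 ≡ 3 and 55 ≡ 3 (mod 4), so (11/55) = −(55/11).
Reduce top mod 11: now compute (0/11).
Top reduces to 0: gcd > 1, so the symbol is 0.

0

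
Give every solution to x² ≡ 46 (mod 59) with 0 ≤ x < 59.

Since 59 ≡ 3 (mod 4), a square root of 46 is 46^((59+1)/4) = 46^15 mod 59.
Repeated squaring: 46^2≡51, 46^4≡5, 46^8≡25 (mod 59).
46^15 = 46^(8+4+2+1) ≡ 20 (mod 59).
Check: 20² = 400 ≡ 46 (mod 59). The two roots are 20 and 39.

20, 39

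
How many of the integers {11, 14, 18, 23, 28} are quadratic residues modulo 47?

(11/47) = -1 → non-residue.
(14/47) = +1 → QR.
(18/47) = +1 → QR.
(23/47) = -1 → non-residue.
(28/47) = +1 → QR.
Total quadratic residues among the 5: 3.

3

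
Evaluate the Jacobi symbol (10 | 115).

0

Pull out 2: since 115 ≡ 3 (mod 8), (2/115) = -1.
Reciprocity: 5 ≡ 1 and 115 ≡ 3 (mod 4), so (5/115) = +(115/5).
Reduce top mod 5: now compute (0/5).
Top reduces to 0: gcd > 1, so the symbol is 0.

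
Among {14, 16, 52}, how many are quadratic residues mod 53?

2

(14/53) = -1 → non-residue.
(16/53) = +1 → QR.
(52/53) = +1 → QR.
Total quadratic residues among the 3: 2.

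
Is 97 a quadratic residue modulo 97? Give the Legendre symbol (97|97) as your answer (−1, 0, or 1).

First reduce: 97 ≡ 0 (mod 97).
Top reduces to 0: gcd > 1, so the symbol is 0.

0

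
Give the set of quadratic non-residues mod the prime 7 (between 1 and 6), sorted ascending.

Square k = 1,…,3 (k and 7−k give the same square):
1²=1, 2²=4, 3²≡2 (mod 7).
The residues are {1, 2, 4}; the non-residues are the remaining 3 nonzero classes.

3,5,6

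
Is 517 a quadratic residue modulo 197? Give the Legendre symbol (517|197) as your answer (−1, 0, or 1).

-1

First reduce: 517 ≡ 123 (mod 197).
Reciprocity: 123 ≡ 3 and 197 ≡ 1 (mod 4), so (123/197) = +(197/123).
Reduce top mod 123: now compute (74/123).
Pull out 2: since 123 ≡ 3 (mod 8), (2/123) = -1.
Reciprocity: 37 ≡ 1 and 123 ≡ 3 (mod 4), so (37/123) = +(123/37).
Reduce top mod 37: now compute (12/37).
Pull out 2^2: since 37 ≡ 5 (mod 8), (2/37) = -1, so (2/37)^2 = +1.
Reciprocity: 3 ≡ 3 and 37 ≡ 1 (mod 4), so (3/37) = +(37/3).
Reduce top mod 3: now compute (1/3).
Reached (1/3) = 1. Collecting the sign flips along the way, the symbol is -1.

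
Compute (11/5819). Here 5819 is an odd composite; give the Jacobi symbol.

0

Reciprocity: 11 ≡ 3 and 5819 ≡ 3 (mod 4), so (11/5819) = −(5819/11).
Reduce top mod 11: now compute (0/11).
Top reduces to 0: gcd > 1, so the symbol is 0.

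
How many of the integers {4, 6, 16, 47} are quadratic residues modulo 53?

(4/53) = +1 → QR.
(6/53) = +1 → QR.
(16/53) = +1 → QR.
(47/53) = +1 → QR.
Total quadratic residues among the 4: 4.

4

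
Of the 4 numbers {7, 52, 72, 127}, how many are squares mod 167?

3

(7/167) = +1 → QR.
(52/167) = -1 → non-residue.
(72/167) = +1 → QR.
(127/167) = +1 → QR.
Total quadratic residues among the 4: 3.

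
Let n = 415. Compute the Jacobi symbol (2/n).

1

Pull out 2: since 415 ≡ 7 (mod 8), (2/415) = +1.
Reached (1/415) = 1. Collecting the sign flips along the way, the symbol is +1.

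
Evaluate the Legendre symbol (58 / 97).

Pull out 2: since 97 ≡ 1 (mod 8), (2/97) = +1.
Reciprocity: 29 ≡ 1 and 97 ≡ 1 (mod 4), so (29/97) = +(97/29).
Reduce top mod 29: now compute (10/29).
Pull out 2: since 29 ≡ 5 (mod 8), (2/29) = -1.
Reciprocity: 5 ≡ 1 and 29 ≡ 1 (mod 4), so (5/29) = +(29/5).
Reduce top mod 5: now compute (4/5).
Pull out 2^2: since 5 ≡ 5 (mod 8), (2/5) = -1, so (2/5)^2 = +1.
Reached (1/5) = 1. Collecting the sign flips along the way, the symbol is -1.

-1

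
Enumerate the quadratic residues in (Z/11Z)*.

Square k = 1,…,5 (k and 11−k give the same square):
1²=1, 2²=4, 3²=9, 4²≡5, 5²≡3 (mod 11).
So the quadratic residues mod 11 are {1, 3, 4, 5, 9}.

1 3 4 5 9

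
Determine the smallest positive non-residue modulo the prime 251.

(2/251) = −1, so 2 is the smallest positive non-residue mod 251.

2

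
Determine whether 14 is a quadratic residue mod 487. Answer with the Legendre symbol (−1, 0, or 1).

-1

Pull out 2: since 487 ≡ 7 (mod 8), (2/487) = +1.
Reciprocity: 7 ≡ 3 and 487 ≡ 3 (mod 4), so (7/487) = −(487/7).
Reduce top mod 7: now compute (4/7).
Pull out 2^2: since 7 ≡ 7 (mod 8), (2/7) = +1, so (2/7)^2 = +1.
Reached (1/7) = 1. Collecting the sign flips along the way, the symbol is -1.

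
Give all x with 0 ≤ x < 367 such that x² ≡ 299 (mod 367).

63, 304

Since 367 ≡ 3 (mod 4), a square root of 299 is 299^((367+1)/4) = 299^92 mod 367.
Repeated squaring: 299^2≡220, 299^4≡323, 299^8≡101, 299^16≡292, 299^32≡120, 299^64≡87 (mod 367).
299^92 = 299^(64+16+8+4) ≡ 63 (mod 367).
Check: 63² = 3969 ≡ 299 (mod 367). The two roots are 63 and 304.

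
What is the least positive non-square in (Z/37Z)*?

2

(2/37) = −1, so 2 is the smallest positive non-residue mod 37.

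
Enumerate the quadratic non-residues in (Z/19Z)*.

Square k = 1,…,9 (k and 19−k give the same square):
1²=1, 2²=4, 3²=9, 4²=16, 5²≡6, 6²≡17, 7²≡11, 8²≡7, 9²≡5 (mod 19).
The residues are {1, 4, 5, 6, 7, 9, 11, 16, 17}; the non-residues are the remaining 9 nonzero classes.

2,3,8,10,12,13,14,15,18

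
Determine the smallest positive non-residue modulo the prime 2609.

3

(2/2609) = +1, so 2 is a residue.
(3/2609) = −1, so 3 is the smallest positive non-residue mod 2609.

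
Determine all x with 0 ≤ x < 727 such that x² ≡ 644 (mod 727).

Since 727 ≡ 3 (mod 4), a square root of 644 is 644^((727+1)/4) = 644^182 mod 727.
Repeated squaring: 644^2≡346, 644^4≡488, 644^8≡415, 644^16≡653, 644^32≡387, 644^64≡7, 644^128≡49 (mod 727).
644^182 = 644^(128+32+16+4+2) ≡ 385 (mod 727).
Check: 385² = 148225 ≡ 644 (mod 727). The two roots are 342 and 385.

342, 385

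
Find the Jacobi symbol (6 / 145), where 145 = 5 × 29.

Pull out 2: since 145 ≡ 1 (mod 8), (2/145) = +1.
Reciprocity: 3 ≡ 3 and 145 ≡ 1 (mod 4), so (3/145) = +(145/3).
Reduce top mod 3: now compute (1/3).
Reached (1/3) = 1. Collecting the sign flips along the way, the symbol is +1.

1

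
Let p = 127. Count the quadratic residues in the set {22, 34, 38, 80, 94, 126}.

(22/127) = +1 → QR.
(34/127) = +1 → QR.
(38/127) = +1 → QR.
(80/127) = -1 → non-residue.
(94/127) = +1 → QR.
(126/127) = -1 → non-residue.
Total quadratic residues among the 6: 4.

4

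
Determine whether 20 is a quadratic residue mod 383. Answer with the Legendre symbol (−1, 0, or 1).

Pull out 2^2: since 383 ≡ 7 (mod 8), (2/383) = +1, so (2/383)^2 = +1.
Reciprocity: 5 ≡ 1 and 383 ≡ 3 (mod 4), so (5/383) = +(383/5).
Reduce top mod 5: now compute (3/5).
Reciprocity: 3 ≡ 3 and 5 ≡ 1 (mod 4), so (3/5) = +(5/3).
Reduce top mod 3: now compute (2/3).
Pull out 2: since 3 ≡ 3 (mod 8), (2/3) = -1.
Reached (1/3) = 1. Collecting the sign flips along the way, the symbol is -1.

-1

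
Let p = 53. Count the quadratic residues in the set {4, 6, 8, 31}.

2

(4/53) = +1 → QR.
(6/53) = +1 → QR.
(8/53) = -1 → non-residue.
(31/53) = -1 → non-residue.
Total quadratic residues among the 4: 2.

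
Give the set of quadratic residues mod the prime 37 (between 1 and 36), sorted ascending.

1 3 4 7 9 10 11 12 16 21 25 26 27 28 30 33 34 36

Square k = 1,…,18 (k and 37−k give the same square):
1²=1, 2²=4, 3²=9, 4²=16, 5²=25, 6²=36, 7²≡12, 8²≡27, 9²≡7, 10²≡26, 11²≡10, 12²≡33, 13²≡21, 14²≡11, 15²≡3, 16²≡34, 17²≡30, 18²≡28 (mod 37).
So the quadratic residues mod 37 are {1, 3, 4, 7, 9, 10, 11, 12, 16, 21, 25, 26, 27, 28, 30, 33, 34, 36}.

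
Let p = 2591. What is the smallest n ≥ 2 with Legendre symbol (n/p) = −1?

(2/2591) = +1, so 2 is a residue.
(3/2591) = +1, so 3 is a residue.
(4/2591) = +1, so 4 is a residue.
(5/2591) = +1, so 5 is a residue.
(6/2591) = +1, so 6 is a residue.
(7/2591) = −1, so 7 is the smallest positive non-residue mod 2591.

7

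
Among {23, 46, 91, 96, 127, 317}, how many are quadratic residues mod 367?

(23/367) = +1 → QR.
(46/367) = +1 → QR.
(91/367) = +1 → QR.
(96/367) = -1 → non-residue.
(127/367) = -1 → non-residue.
(317/367) = -1 → non-residue.
Total quadratic residues among the 6: 3.

3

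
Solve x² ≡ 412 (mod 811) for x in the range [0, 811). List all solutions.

179, 632

Since 811 ≡ 3 (mod 4), a square root of 412 is 412^((811+1)/4) = 412^203 mod 811.
Repeated squaring: 412^2≡245, 412^4≡11, 412^8≡121, 412^16≡43, 412^32≡227, 412^64≡436, 412^128≡322 (mod 811).
412^203 = 412^(128+64+8+2+1) ≡ 632 (mod 811).
Check: 632² = 399424 ≡ 412 (mod 811). The two roots are 179 and 632.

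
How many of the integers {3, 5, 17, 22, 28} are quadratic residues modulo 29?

3

(3/29) = -1 → non-residue.
(5/29) = +1 → QR.
(17/29) = -1 → non-residue.
(22/29) = +1 → QR.
(28/29) = +1 → QR.
Total quadratic residues among the 5: 3.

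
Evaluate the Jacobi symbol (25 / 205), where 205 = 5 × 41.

Reciprocity: 25 ≡ 1 and 205 ≡ 1 (mod 4), so (25/205) = +(205/25).
Reduce top mod 25: now compute (5/25).
Reciprocity: 5 ≡ 1 and 25 ≡ 1 (mod 4), so (5/25) = +(25/5).
Reduce top mod 5: now compute (0/5).
Top reduces to 0: gcd > 1, so the symbol is 0.

0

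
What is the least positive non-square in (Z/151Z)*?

(2/151) = +1, so 2 is a residue.
(3/151) = −1, so 3 is the smallest positive non-residue mod 151.

3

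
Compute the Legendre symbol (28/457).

1

Euler's criterion: (28/457) ≡ 28^228 (mod 457).
28^2 ≡ 327 (mod 457)
28^4 ≡ 448 (mod 457)
28^8 ≡ 81 (mod 457)
28^16 ≡ 163 (mod 457)
28^32 ≡ 63 (mod 457)
28^64 ≡ 313 (mod 457)
28^128 ≡ 171 (mod 457)
28^228 = 28^(128+64+32+4) ≡ 1 (mod 457).
Result is 1, so (28/457) = 1.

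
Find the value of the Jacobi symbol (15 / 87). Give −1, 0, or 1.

Reciprocity: 15 ≡ 3 and 87 ≡ 3 (mod 4), so (15/87) = −(87/15).
Reduce top mod 15: now compute (12/15).
Pull out 2^2: since 15 ≡ 7 (mod 8), (2/15) = +1, so (2/15)^2 = +1.
Reciprocity: 3 ≡ 3 and 15 ≡ 3 (mod 4), so (3/15) = −(15/3).
Reduce top mod 3: now compute (0/3).
Top reduces to 0: gcd > 1, so the symbol is 0.

0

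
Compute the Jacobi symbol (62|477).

Pull out 2: since 477 ≡ 5 (mod 8), (2/477) = -1.
Reciprocity: 31 ≡ 3 and 477 ≡ 1 (mod 4), so (31/477) = +(477/31).
Reduce top mod 31: now compute (12/31).
Pull out 2^2: since 31 ≡ 7 (mod 8), (2/31) = +1, so (2/31)^2 = +1.
Reciprocity: 3 ≡ 3 and 31 ≡ 3 (mod 4), so (3/31) = −(31/3).
Reduce top mod 3: now compute (1/3).
Reached (1/3) = 1. Collecting the sign flips along the way, the symbol is +1.

1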